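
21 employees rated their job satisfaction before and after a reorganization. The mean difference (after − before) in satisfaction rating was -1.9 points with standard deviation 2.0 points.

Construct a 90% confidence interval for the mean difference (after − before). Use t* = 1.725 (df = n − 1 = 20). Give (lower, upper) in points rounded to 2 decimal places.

Paired design: SE = s_d/√n = 2.0/√21 = 0.4364.
t* = 1.725; margin of error = 1.725 × 0.4364 = 0.7528.
-1.9 ± 0.7528 → (-2.65, -1.15).

(-2.65, -1.15)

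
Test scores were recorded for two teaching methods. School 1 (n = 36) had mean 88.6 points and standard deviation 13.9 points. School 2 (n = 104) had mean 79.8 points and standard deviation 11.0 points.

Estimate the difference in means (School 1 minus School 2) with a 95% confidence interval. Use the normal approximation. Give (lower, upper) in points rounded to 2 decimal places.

(3.79, 13.81)

SE₁ = s₁/√n₁ = 13.9/√36 = 2.3167; SE₂ = 11.0/√104 = 1.0786.
Independent samples, unequal variances: SE_diff = √(SE₁² + SE₂²) = √(5.36709889 + 1.16337796) = 2.5555.
z* = 1.960, so margin of error = 1.960 × 2.5555 = 5.0088.
Difference in means = 88.6 − 79.8 = 8.8000.
8.8000 ± 5.0088 → (3.79, 13.81).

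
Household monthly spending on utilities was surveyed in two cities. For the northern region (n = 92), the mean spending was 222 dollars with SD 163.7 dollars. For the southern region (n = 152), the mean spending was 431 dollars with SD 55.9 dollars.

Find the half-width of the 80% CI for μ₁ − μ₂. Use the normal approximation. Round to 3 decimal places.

SE₁ = s₁/√n₁ = 163.7/√92 = 17.0669; SE₂ = 55.9/√152 = 4.5341.
Independent samples, unequal variances: SE_diff = √(SE₁² + SE₂²) = √(291.27907561 + 20.55806281) = 17.6589.
z* = 1.282, so margin of error = 1.282 × 17.6589 = 22.6387.

22.639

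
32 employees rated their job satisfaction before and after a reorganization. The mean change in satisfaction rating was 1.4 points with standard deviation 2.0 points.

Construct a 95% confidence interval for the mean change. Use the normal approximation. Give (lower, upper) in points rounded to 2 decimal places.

(0.71, 2.09)

Paired design: SE = s_d/√n = 2.0/√32 = 0.3536.
z* = 1.960; margin of error = 1.960 × 0.3536 = 0.6931.
1.4 ± 0.6931 → (0.71, 2.09).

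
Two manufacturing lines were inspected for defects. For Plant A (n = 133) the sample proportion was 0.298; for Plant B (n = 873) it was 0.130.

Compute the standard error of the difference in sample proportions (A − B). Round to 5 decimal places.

The two standard errors are √(0.2980×0.7020/133) = 0.03966 and √(0.1300×0.8700/873) = 0.01138.
Because the samples are independent, SE_diff = √(0.03966² + 0.01138²) = 0.04126.

0.04126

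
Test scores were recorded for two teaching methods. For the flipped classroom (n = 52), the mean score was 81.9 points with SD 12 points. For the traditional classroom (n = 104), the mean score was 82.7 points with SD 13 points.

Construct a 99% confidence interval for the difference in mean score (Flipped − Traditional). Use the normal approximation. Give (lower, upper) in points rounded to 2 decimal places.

Standard errors of each mean: 12/√52 = 1.6641 and 13/√104 = 1.2748.
SE(x̄₁ − x̄₂) = √(1.6641² + 1.2748²) = 2.0963 for independent samples with unequal variances.
With z* = 2.576, the margin is 2.576 × 2.0963 = 5.4001.
x̄₁ − x̄₂ = 81.9 − 82.7 = -0.8000; the interval is -0.8000 ± 5.4001 = (-6.20, 4.60).

(-6.20, 4.60)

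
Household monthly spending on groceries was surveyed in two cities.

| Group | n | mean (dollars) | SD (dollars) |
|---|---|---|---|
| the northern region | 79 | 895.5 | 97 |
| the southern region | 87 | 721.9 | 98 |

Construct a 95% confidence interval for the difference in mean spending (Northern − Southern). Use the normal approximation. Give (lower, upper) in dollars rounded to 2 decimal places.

(143.91, 203.29)

Per-group SEs: s₁/√n₁ = 97/√79 = 10.9134, s₂/√n₂ = 98/√87 = 10.5067.
Unpooled SE of the difference: √(119.10229956 + 110.39074489) = 15.1490.
Margin of error = z* · SE = 1.960 × 15.1490 = 29.6920.
x̄₁ − x̄₂ = 895.5 − 721.9 = 173.6000.
CI: 173.6000 ± 29.6920 = (143.91, 203.29).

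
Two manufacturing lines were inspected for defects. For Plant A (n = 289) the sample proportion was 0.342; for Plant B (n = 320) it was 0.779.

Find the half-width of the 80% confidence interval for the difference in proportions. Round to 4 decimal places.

SE₁ = √(p̂₁(1−p̂₁)/n₁) = √(0.3420·0.6580/289) = 0.02790; SE₂ = √(0.7790·0.2210/320) = 0.02319.
Independent samples: SE of the difference = √(SE₁² + SE₂²) = √(0.00077841 + 0.0005377761) = 0.03628.
z* for 80% confidence is 1.282, so the margin of error is 1.282 × 0.03628 = 0.04651.

0.0465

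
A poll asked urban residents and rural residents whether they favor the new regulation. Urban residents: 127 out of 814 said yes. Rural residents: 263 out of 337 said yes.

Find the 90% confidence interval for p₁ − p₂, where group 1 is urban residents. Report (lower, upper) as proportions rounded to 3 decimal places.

(-0.667, -0.582)

First, p̂₁ = 127/814 = 0.1560; p̂₂ = 263/337 = 0.7804.
The two standard errors are √(0.1560×0.8440/814) = 0.01272 and √(0.7804×0.2196/337) = 0.02255.
Because the samples are independent, SE_diff = √(0.01272² + 0.02255²) = 0.02589.
Using z* = 1.645 for 90%, ME = 1.645 × 0.02589 = 0.04259.
p̂₁ − p̂₂ = -0.6244; interval -0.6244 ± 0.04259 gives (-0.667, -0.582).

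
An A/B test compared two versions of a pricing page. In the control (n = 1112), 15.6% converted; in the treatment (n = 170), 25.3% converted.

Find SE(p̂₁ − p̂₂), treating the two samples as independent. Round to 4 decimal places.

The two standard errors are √(0.1560×0.8440/1112) = 0.01088 and √(0.2530×0.7470/170) = 0.03334.
Because the samples are independent, SE_diff = √(0.01088² + 0.03334²) = 0.03507.

0.0351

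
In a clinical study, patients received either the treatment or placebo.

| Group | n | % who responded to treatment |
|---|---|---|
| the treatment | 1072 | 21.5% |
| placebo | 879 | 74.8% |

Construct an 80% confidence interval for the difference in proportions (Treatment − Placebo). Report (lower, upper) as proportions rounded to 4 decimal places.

The two standard errors are √(0.2150×0.7850/1072) = 0.01255 and √(0.7480×0.2520/879) = 0.01464.
Because the samples are independent, SE_diff = √(0.01255² + 0.01464²) = 0.01928.
Using z* = 1.282 for 80%, ME = 1.282 × 0.01928 = 0.02472.
p̂₁ − p̂₂ = -0.5330; interval -0.5330 ± 0.02472 gives (-0.5577, -0.5083).

(-0.5577, -0.5083)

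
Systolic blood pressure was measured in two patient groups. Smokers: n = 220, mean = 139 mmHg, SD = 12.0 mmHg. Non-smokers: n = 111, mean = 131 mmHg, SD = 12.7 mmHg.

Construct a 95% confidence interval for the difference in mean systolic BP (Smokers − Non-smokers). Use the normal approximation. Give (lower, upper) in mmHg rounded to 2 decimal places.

(5.15, 10.85)

Per-group SEs: s₁/√n₁ = 12.0/√220 = 0.8090, s₂/√n₂ = 12.7/√111 = 1.2054.
Unpooled SE of the difference: √(0.654481 + 1.45298916) = 1.4517.
Margin of error = z* · SE = 1.960 × 1.4517 = 2.8453.
x̄₁ − x̄₂ = 139 − 131 = 8.0000.
CI: 8.0000 ± 2.8453 = (5.15, 10.85).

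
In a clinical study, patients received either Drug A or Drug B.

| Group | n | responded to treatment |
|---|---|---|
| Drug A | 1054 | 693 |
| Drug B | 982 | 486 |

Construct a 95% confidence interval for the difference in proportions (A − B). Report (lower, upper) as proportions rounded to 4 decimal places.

(0.1202, 0.2050)

First, p̂₁ = 693/1054 = 0.6575; p̂₂ = 486/982 = 0.4949.
The two standard errors are √(0.6575×0.3425/1054) = 0.01462 and √(0.4949×0.5051/982) = 0.01595.
Because the samples are independent, SE_diff = √(0.01462² + 0.01595²) = 0.02164.
Using z* = 1.960 for 95%, ME = 1.960 × 0.02164 = 0.04241.
p̂₁ − p̂₂ = 0.1626; interval 0.1626 ± 0.04241 gives (0.1202, 0.2050).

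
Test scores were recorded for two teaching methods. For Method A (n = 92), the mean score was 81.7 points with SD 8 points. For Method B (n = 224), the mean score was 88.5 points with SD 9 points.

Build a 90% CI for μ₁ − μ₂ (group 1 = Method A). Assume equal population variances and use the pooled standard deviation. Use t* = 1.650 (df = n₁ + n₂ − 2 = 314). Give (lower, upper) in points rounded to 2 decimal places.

s_p = √[((n₁−1)s₁² + (n₂−1)s₂²)/(n₁+n₂−2)] = √[(91·8² + 223·9²)/314] = 8.7220.
SE = 8.7220·√(1/92 + 1/224) = 1.0800.
With t* = 1.650, margin = 1.650 × 1.0800 = 1.7820.
x̄₁ − x̄₂ = 81.7 − 88.5 = -6.8000; interval -6.8000 ± 1.7820 = (-8.58, -5.02).

(-8.58, -5.02)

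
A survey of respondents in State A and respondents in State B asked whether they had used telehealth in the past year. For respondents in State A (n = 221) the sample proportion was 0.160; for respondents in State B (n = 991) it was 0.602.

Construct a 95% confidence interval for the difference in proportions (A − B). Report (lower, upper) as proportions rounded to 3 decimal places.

The two standard errors are √(0.1600×0.8400/221) = 0.02466 and √(0.6020×0.3980/991) = 0.01555.
Because the samples are independent, SE_diff = √(0.02466² + 0.01555²) = 0.02915.
Using z* = 1.960 for 95%, ME = 1.960 × 0.02915 = 0.05713.
p̂₁ − p̂₂ = -0.4420; interval -0.4420 ± 0.05713 gives (-0.499, -0.385).

(-0.499, -0.385)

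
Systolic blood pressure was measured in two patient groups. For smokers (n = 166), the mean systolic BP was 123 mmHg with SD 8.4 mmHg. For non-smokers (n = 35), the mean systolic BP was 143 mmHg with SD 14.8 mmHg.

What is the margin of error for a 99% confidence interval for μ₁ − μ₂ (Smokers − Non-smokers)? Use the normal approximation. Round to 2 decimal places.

6.66

Per-group SEs: s₁/√n₁ = 8.4/√166 = 0.6520, s₂/√n₂ = 14.8/√35 = 2.5017.
Unpooled SE of the difference: √(0.425104 + 6.25850289) = 2.5853.
Margin of error = z* · SE = 2.576 × 2.5853 = 6.6597.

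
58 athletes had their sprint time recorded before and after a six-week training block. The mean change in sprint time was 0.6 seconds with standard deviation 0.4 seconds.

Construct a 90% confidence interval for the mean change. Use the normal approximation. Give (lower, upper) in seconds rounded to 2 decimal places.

This is a matched-pairs design, so SE = s_d/√n = 0.4/√58 = 0.0525.
Margin = 1.645 × 0.0525 = 0.0864; the interval is 0.6 ± 0.0864 = (0.51, 0.69).

(0.51, 0.69)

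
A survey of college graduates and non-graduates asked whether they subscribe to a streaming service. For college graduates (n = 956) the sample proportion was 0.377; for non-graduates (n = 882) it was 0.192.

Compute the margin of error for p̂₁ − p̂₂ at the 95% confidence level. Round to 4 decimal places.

Each SE is √(p̂(1−p̂)/n): √(0.3770·0.6230/956) = 0.01567 and √(0.1920·0.8080/882) = 0.01326.
SE(p̂₁ − p̂₂) = √(SE₁² + SE₂²) = √(0.0002455489 + 0.0001758276) = 0.02053, since the two samples are independent.
At 95% confidence z* = 1.960; margin = 1.960 × 0.02053 = 0.04024.

0.0402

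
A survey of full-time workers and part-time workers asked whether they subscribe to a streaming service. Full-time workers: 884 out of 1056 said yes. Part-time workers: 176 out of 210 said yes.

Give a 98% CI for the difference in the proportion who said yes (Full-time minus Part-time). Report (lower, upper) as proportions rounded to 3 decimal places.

First, p̂₁ = 884/1056 = 0.8371; p̂₂ = 176/210 = 0.8381.
The two standard errors are √(0.8371×0.1629/1056) = 0.01136 and √(0.8381×0.1619/210) = 0.02542.
Because the samples are independent, SE_diff = √(0.01136² + 0.02542²) = 0.02784.
Using z* = 2.326 for 98%, ME = 2.326 × 0.02784 = 0.06476.
p̂₁ − p̂₂ = -0.0010; interval -0.0010 ± 0.06476 gives (-0.066, 0.064).

(-0.066, 0.064)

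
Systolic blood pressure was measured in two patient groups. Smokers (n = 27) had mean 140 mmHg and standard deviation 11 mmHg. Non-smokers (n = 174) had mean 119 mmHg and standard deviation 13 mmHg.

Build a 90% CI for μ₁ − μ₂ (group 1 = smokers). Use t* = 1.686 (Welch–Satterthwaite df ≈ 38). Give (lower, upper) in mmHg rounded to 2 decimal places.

(17.06, 24.94)

Standard errors of each mean: 11/√27 = 2.1170 and 13/√174 = 0.9855.
SE(x̄₁ − x̄₂) = √(2.1170² + 0.9855²) = 2.3351 for independent samples with unequal variances.
With t* = 1.686, the margin is 1.686 × 2.3351 = 3.9370.
x̄₁ − x̄₂ = 140 − 119 = 21.0000; the interval is 21.0000 ± 3.9370 = (17.06, 24.94).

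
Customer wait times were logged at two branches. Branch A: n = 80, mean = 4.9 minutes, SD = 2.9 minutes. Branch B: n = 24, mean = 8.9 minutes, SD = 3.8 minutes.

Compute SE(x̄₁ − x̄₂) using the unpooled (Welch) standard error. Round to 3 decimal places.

0.841

Per-group SEs: s₁/√n₁ = 2.9/√80 = 0.3242, s₂/√n₂ = 3.8/√24 = 0.7757.
Unpooled SE of the difference: √(0.10510564 + 0.60171049) = 0.8407.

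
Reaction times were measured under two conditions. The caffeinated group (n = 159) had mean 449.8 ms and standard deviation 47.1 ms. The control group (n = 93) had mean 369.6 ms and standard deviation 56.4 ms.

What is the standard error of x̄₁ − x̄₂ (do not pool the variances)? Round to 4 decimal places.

6.9395

Per-group SEs: s₁/√n₁ = 47.1/√159 = 3.7353, s₂/√n₂ = 56.4/√93 = 5.8484.
Unpooled SE of the difference: √(13.95246609 + 34.20378256) = 6.9395.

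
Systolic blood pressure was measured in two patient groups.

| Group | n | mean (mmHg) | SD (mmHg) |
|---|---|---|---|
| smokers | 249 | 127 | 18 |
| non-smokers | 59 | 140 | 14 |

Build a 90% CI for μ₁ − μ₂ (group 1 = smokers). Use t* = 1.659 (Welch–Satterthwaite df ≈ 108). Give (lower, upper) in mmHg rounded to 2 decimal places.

SE₁ = s₁/√n₁ = 18/√249 = 1.1407; SE₂ = 14/√59 = 1.8226.
Independent samples, unequal variances: SE_diff = √(SE₁² + SE₂²) = √(1.30119649 + 3.32187076) = 2.1501.
t* = 1.659, so margin of error = 1.659 × 2.1501 = 3.5670.
Difference in means = 127 − 140 = -13.0000.
-13.0000 ± 3.5670 → (-16.57, -9.43).

(-16.57, -9.43)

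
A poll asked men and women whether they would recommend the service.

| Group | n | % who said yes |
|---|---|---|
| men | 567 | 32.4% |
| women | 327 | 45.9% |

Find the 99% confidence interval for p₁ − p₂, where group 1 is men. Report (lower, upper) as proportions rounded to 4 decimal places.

(-0.2222, -0.0478)

SE₁ = √(p̂₁(1−p̂₁)/n₁) = √(0.3240·0.6760/567) = 0.01965; SE₂ = √(0.4590·0.5410/327) = 0.02756.
Independent samples: SE of the difference = √(SE₁² + SE₂²) = √(0.0003861225 + 0.0007595536) = 0.03385.
z* for 99% confidence is 2.576, so the margin of error is 2.576 × 0.03385 = 0.08720.
Point estimate p̂₁ − p̂₂ = 0.3240 − 0.4590 = -0.1350.
-0.1350 ± 0.08720 → (-0.2222, -0.0478).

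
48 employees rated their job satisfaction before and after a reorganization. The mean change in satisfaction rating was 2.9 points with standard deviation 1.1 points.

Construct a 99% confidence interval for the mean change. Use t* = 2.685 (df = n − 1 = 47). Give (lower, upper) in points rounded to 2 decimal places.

This is a matched-pairs design, so SE = s_d/√n = 1.1/√48 = 0.1588.
Margin = 2.685 × 0.1588 = 0.4264; the interval is 2.9 ± 0.4264 = (2.47, 3.33).

(2.47, 3.33)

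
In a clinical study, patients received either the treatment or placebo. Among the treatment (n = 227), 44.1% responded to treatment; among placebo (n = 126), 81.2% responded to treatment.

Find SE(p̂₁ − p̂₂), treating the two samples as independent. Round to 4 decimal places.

SE₁ = √(p̂₁(1−p̂₁)/n₁) = √(0.4410·0.5590/227) = 0.03295; SE₂ = √(0.8120·0.1880/126) = 0.03481.
Independent samples: SE of the difference = √(SE₁² + SE₂²) = √(0.0010857025 + 0.0012117361) = 0.04793.

0.0479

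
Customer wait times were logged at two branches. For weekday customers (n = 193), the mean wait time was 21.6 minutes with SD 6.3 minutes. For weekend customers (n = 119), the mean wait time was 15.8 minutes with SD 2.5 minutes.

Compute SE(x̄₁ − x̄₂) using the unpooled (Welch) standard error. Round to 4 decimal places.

0.5081

SE₁ = s₁/√n₁ = 6.3/√193 = 0.4535; SE₂ = 2.5/√119 = 0.2292.
Independent samples, unequal variances: SE_diff = √(SE₁² + SE₂²) = √(0.20566225 + 0.05253264) = 0.5081.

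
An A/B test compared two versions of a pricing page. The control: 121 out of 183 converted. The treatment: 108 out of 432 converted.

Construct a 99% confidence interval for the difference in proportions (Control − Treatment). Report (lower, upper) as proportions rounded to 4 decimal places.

p̂₁ = 121/183 = 0.6612 and p̂₂ = 108/432 = 0.2500.
SE₁ = √(p̂₁(1−p̂₁)/n₁) = √(0.6612·0.3388/183) = 0.03499; SE₂ = √(0.2500·0.7500/432) = 0.02083.
Independent samples: SE of the difference = √(SE₁² + SE₂²) = √(0.0012243001 + 0.0004338889) = 0.04072.
z* for 99% confidence is 2.576, so the margin of error is 2.576 × 0.04072 = 0.10489.
Point estimate p̂₁ − p̂₂ = 0.6612 − 0.2500 = 0.4112.
0.4112 ± 0.10489 → (0.3063, 0.5161).

(0.3063, 0.5161)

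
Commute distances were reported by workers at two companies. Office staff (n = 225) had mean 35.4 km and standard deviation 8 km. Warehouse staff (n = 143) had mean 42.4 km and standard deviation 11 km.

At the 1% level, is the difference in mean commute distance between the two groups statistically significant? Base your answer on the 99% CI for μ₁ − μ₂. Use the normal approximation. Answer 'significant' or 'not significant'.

significant

SE₁ = s₁/√n₁ = 8/√225 = 0.5333; SE₂ = 11/√143 = 0.9199.
Independent samples, unequal variances: SE_diff = √(SE₁² + SE₂²) = √(0.28440889 + 0.84621601) = 1.0633.
z* = 2.576, so margin of error = 2.576 × 1.0633 = 2.7391.
Difference in means = 35.4 − 42.4 = -7.0000.
-7.0000 ± 2.7391 → (-9.7391, -4.2609).
The interval (-9.7391, -4.2609) does not contain 0, so the difference is significant.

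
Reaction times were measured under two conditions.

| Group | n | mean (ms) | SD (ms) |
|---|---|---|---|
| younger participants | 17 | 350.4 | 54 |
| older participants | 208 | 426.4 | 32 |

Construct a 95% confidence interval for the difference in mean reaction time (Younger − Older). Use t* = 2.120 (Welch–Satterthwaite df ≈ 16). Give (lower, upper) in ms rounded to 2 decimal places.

Standard errors of each mean: 54/√17 = 13.0969 and 32/√208 = 2.2188.
SE(x̄₁ − x̄₂) = √(13.0969² + 2.2188²) = 13.2835 for independent samples with unequal variances.
With t* = 2.120, the margin is 2.120 × 13.2835 = 28.1610.
x̄₁ − x̄₂ = 350.4 − 426.4 = -76.0000; the interval is -76.0000 ± 28.1610 = (-104.16, -47.84).

(-104.16, -47.84)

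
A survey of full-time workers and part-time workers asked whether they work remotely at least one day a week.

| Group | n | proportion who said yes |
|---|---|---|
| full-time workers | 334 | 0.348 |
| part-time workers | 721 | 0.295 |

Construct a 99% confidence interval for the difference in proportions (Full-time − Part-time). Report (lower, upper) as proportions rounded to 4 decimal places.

SE₁ = √(p̂₁(1−p̂₁)/n₁) = √(0.3480·0.6520/334) = 0.02606; SE₂ = √(0.2950·0.7050/721) = 0.01698.
Independent samples: SE of the difference = √(SE₁² + SE₂²) = √(0.0006791236 + 0.0002883204) = 0.03110.
z* for 99% confidence is 2.576, so the margin of error is 2.576 × 0.03110 = 0.08011.
Point estimate p̂₁ − p̂₂ = 0.3480 − 0.2950 = 0.0530.
0.0530 ± 0.08011 → (-0.0271, 0.1331).

(-0.0271, 0.1331)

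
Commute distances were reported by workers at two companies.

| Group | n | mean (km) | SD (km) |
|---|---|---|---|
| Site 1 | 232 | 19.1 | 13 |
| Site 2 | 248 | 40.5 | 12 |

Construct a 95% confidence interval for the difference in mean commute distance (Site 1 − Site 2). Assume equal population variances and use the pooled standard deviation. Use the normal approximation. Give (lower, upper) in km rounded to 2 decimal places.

(-23.64, -19.16)

s_p = √[((n₁−1)s₁² + (n₂−1)s₂²)/(n₁+n₂−2)] = √[(231·13² + 247·12²)/478] = 12.4933.
SE = 12.4933·√(1/232 + 1/248) = 1.1411.
With z* = 1.960, margin = 1.960 × 1.1411 = 2.2366.
x̄₁ − x̄₂ = 19.1 − 40.5 = -21.4000; interval -21.4000 ± 2.2366 = (-23.64, -19.16).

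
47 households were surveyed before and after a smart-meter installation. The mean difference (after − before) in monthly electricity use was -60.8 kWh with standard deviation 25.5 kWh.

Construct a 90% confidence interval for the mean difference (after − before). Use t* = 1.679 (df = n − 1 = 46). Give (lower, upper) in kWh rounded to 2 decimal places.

(-67.05, -54.55)

This is a matched-pairs design, so SE = s_d/√n = 25.5/√47 = 3.7196.
Margin = 1.679 × 3.7196 = 6.2452; the interval is -60.8 ± 6.2452 = (-67.05, -54.55).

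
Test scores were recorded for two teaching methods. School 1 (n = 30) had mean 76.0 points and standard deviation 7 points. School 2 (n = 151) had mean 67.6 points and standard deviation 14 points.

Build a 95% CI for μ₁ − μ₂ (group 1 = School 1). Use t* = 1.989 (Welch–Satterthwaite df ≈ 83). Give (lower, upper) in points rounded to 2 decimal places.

SE₁ = s₁/√n₁ = 7/√30 = 1.2780; SE₂ = 14/√151 = 1.1393.
Independent samples, unequal variances: SE_diff = √(SE₁² + SE₂²) = √(1.633284 + 1.29800449) = 1.7121.
t* = 1.989, so margin of error = 1.989 × 1.7121 = 3.4054.
Difference in means = 76.0 − 67.6 = 8.4000.
8.4000 ± 3.4054 → (4.99, 11.81).

(4.99, 11.81)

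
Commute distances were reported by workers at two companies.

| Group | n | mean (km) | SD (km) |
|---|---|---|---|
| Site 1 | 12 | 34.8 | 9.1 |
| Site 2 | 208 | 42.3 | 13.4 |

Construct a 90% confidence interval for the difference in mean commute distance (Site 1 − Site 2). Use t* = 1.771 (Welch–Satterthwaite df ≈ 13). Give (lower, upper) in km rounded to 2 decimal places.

Per-group SEs: s₁/√n₁ = 9.1/√12 = 2.6269, s₂/√n₂ = 13.4/√208 = 0.9291.
Unpooled SE of the difference: √(6.90060361 + 0.86322681) = 2.7864.
Margin of error = t* · SE = 1.771 × 2.7864 = 4.9347.
x̄₁ − x̄₂ = 34.8 − 42.3 = -7.5000.
CI: -7.5000 ± 4.9347 = (-12.43, -2.57).

(-12.43, -2.57)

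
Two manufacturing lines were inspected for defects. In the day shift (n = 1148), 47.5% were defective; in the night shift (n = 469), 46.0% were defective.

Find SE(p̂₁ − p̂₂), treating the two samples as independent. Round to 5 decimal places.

Each SE is √(p̂(1−p̂)/n): √(0.4750·0.5250/1148) = 0.01474 and √(0.4600·0.5400/469) = 0.02301.
SE(p̂₁ − p̂₂) = √(SE₁² + SE₂²) = √(0.0002172676 + 0.0005294601) = 0.02733, since the two samples are independent.

0.02733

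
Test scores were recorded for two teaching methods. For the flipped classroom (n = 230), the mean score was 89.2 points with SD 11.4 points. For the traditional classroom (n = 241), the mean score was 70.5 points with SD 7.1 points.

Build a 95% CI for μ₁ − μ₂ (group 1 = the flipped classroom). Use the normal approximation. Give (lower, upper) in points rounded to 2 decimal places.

Per-group SEs: s₁/√n₁ = 11.4/√230 = 0.7517, s₂/√n₂ = 7.1/√241 = 0.4574.
Unpooled SE of the difference: √(0.56505289 + 0.20921476) = 0.8799.
Margin of error = z* · SE = 1.960 × 0.8799 = 1.7246.
x̄₁ − x̄₂ = 89.2 − 70.5 = 18.7000.
CI: 18.7000 ± 1.7246 = (16.98, 20.42).

(16.98, 20.42)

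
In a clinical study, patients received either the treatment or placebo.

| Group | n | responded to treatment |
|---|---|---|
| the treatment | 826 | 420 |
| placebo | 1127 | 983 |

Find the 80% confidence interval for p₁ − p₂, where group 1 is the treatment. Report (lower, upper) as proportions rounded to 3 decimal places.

(-0.389, -0.338)

First, p̂₁ = 420/826 = 0.5085; p̂₂ = 983/1127 = 0.8722.
The two standard errors are √(0.5085×0.4915/826) = 0.01739 and √(0.8722×0.1278/1127) = 0.00995.
Because the samples are independent, SE_diff = √(0.01739² + 0.00995²) = 0.02004.
Using z* = 1.282 for 80%, ME = 1.282 × 0.02004 = 0.02569.
p̂₁ − p̂₂ = -0.3637; interval -0.3637 ± 0.02569 gives (-0.389, -0.338).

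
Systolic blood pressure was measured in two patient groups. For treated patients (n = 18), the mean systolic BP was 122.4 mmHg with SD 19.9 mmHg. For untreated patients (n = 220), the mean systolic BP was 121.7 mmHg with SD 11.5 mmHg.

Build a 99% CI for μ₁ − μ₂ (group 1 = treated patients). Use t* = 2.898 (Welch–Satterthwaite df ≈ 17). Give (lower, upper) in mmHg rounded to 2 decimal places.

(-13.08, 14.48)

Per-group SEs: s₁/√n₁ = 19.9/√18 = 4.6905, s₂/√n₂ = 11.5/√220 = 0.7753.
Unpooled SE of the difference: √(22.00079025 + 0.60109009) = 4.7541.
Margin of error = t* · SE = 2.898 × 4.7541 = 13.7774.
x̄₁ − x̄₂ = 122.4 − 121.7 = 0.7000.
CI: 0.7000 ± 13.7774 = (-13.08, 14.48).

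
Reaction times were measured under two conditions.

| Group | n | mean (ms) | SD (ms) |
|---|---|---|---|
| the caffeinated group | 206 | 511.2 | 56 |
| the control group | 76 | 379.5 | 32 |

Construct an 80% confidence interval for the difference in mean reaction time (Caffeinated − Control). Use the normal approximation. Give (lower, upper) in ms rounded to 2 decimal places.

Standard errors of each mean: 56/√206 = 3.9017 and 32/√76 = 3.6707.
SE(x̄₁ − x̄₂) = √(3.9017² + 3.6707²) = 5.3570 for independent samples with unequal variances.
With z* = 1.282, the margin is 1.282 × 5.3570 = 6.8677.
x̄₁ − x̄₂ = 511.2 − 379.5 = 131.7000; the interval is 131.7000 ± 6.8677 = (124.83, 138.57).

(124.83, 138.57)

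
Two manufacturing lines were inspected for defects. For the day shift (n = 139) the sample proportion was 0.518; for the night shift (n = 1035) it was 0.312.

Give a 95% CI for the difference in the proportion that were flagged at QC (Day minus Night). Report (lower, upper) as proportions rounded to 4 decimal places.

(0.1183, 0.2937)

The two standard errors are √(0.5180×0.4820/139) = 0.04238 and √(0.3120×0.6880/1035) = 0.01440.
Because the samples are independent, SE_diff = √(0.04238² + 0.01440²) = 0.04476.
Using z* = 1.960 for 95%, ME = 1.960 × 0.04476 = 0.08773.
p̂₁ − p̂₂ = 0.2060; interval 0.2060 ± 0.08773 gives (0.1183, 0.2937).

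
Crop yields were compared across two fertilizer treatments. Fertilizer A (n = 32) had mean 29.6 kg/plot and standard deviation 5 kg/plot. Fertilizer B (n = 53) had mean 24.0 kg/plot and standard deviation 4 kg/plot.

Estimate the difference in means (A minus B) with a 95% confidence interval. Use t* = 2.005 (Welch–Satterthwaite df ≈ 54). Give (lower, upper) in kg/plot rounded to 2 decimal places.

(3.51, 7.69)

Standard errors of each mean: 5/√32 = 0.8839 and 4/√53 = 0.5494.
SE(x̄₁ − x̄₂) = √(0.8839² + 0.5494²) = 1.0407 for independent samples with unequal variances.
With t* = 2.005, the margin is 2.005 × 1.0407 = 2.0866.
x̄₁ − x̄₂ = 29.6 − 24.0 = 5.6000; the interval is 5.6000 ± 2.0866 = (3.51, 7.69).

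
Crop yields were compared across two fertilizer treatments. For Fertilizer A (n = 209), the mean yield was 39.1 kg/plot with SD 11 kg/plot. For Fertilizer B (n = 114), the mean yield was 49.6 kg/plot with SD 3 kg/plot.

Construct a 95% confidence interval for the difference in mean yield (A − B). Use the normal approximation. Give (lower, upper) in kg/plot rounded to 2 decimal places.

(-12.09, -8.91)

Standard errors of each mean: 11/√209 = 0.7609 and 3/√114 = 0.2810.
SE(x̄₁ − x̄₂) = √(0.7609² + 0.2810²) = 0.8111 for independent samples with unequal variances.
With z* = 1.960, the margin is 1.960 × 0.8111 = 1.5898.
x̄₁ − x̄₂ = 39.1 − 49.6 = -10.5000; the interval is -10.5000 ± 1.5898 = (-12.09, -8.91).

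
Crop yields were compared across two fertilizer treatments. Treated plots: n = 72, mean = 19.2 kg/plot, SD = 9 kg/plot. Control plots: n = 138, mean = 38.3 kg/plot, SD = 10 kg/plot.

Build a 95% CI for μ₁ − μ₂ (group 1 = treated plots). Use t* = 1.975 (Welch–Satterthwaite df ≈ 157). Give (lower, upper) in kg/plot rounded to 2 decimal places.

Standard errors of each mean: 9/√72 = 1.0607 and 10/√138 = 0.8513.
SE(x̄₁ − x̄₂) = √(1.0607² + 0.8513²) = 1.3601 for independent samples with unequal variances.
With t* = 1.975, the margin is 1.975 × 1.3601 = 2.6862.
x̄₁ − x̄₂ = 19.2 − 38.3 = -19.1000; the interval is -19.1000 ± 2.6862 = (-21.79, -16.41).

(-21.79, -16.41)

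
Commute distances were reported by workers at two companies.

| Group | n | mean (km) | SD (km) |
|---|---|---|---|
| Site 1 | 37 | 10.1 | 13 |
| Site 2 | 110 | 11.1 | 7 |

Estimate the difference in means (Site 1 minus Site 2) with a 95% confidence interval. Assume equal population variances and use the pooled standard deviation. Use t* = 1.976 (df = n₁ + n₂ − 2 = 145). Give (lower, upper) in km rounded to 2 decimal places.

Pooled variance s_p² = [36·13² + 109·7²] / (37+110−2) = 78.7931, so s_p = 8.8765.
SE_diff = s_p·√(1/n₁ + 1/n₂) = 8.8765·√(1/37 + 1/110) = 1.6870.
t* = 1.976; margin = 1.976 × 1.6870 = 3.3335.
Difference = 10.1 − 11.1 = -1.0000.
-1.0000 ± 3.3335 → (-4.33, 2.33).

(-4.33, 2.33)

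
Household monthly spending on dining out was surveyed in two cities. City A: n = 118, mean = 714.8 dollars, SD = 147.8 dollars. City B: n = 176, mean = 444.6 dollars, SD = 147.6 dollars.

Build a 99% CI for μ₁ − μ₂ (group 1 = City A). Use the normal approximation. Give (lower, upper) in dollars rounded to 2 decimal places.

Standard errors of each mean: 147.8/√118 = 13.6061 and 147.6/√176 = 11.1258.
SE(x̄₁ − x̄₂) = √(13.6061² + 11.1258²) = 17.5758 for independent samples with unequal variances.
With z* = 2.576, the margin is 2.576 × 17.5758 = 45.2753.
x̄₁ − x̄₂ = 714.8 − 444.6 = 270.2000; the interval is 270.2000 ± 45.2753 = (224.92, 315.48).

(224.92, 315.48)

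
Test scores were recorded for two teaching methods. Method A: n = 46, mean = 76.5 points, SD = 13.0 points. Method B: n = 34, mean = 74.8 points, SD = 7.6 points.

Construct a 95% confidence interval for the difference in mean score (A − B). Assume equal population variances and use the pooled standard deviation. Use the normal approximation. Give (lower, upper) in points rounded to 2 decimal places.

(-3.19, 6.59)

Pooled variance s_p² = [45·13.0² + 33·7.6²] / (46+34−2) = 121.9369, so s_p = 11.0425.
SE_diff = s_p·√(1/n₁ + 1/n₂) = 11.0425·√(1/46 + 1/34) = 2.4974.
z* = 1.960; margin = 1.960 × 2.4974 = 4.8949.
Difference = 76.5 − 74.8 = 1.7000.
1.7000 ± 4.8949 → (-3.19, 6.59).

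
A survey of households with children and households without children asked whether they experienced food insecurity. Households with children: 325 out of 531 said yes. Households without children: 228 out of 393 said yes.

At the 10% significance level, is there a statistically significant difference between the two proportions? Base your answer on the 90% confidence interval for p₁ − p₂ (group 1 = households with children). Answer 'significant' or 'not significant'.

Sample proportions: 325/531 = 0.6121, 228/393 = 0.5802.
Each SE is √(p̂(1−p̂)/n): √(0.6121·0.3879/531) = 0.02115 and √(0.5802·0.4198/393) = 0.02490.
SE(p̂₁ − p̂₂) = √(SE₁² + SE₂²) = √(0.0004473225 + 0.00062001) = 0.03267, since the two samples are independent.
At 90% confidence z* = 1.645; margin = 1.645 × 0.03267 = 0.05374.
The difference is 0.6121 − 0.5802 = 0.0319, so the interval is 0.0319 ± 0.05374 = (-0.02184, 0.08564).
The interval (-0.02184, 0.08564) contains 0, so the difference is not significant.

not significant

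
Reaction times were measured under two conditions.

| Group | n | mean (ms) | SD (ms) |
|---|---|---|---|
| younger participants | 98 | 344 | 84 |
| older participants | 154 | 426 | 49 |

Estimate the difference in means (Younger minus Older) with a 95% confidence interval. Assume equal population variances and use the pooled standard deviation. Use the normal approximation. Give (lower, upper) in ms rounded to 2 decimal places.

(-98.43, -65.57)

Pooled variance s_p² = [97·84² + 153·49²] / (98+154−2) = 4207.1400, so s_p = 64.8625.
SE_diff = s_p·√(1/n₁ + 1/n₂) = 64.8625·√(1/98 + 1/154) = 8.3815.
z* = 1.960; margin = 1.960 × 8.3815 = 16.4277.
Difference = 344 − 426 = -82.0000.
-82.0000 ± 16.4277 → (-98.43, -65.57).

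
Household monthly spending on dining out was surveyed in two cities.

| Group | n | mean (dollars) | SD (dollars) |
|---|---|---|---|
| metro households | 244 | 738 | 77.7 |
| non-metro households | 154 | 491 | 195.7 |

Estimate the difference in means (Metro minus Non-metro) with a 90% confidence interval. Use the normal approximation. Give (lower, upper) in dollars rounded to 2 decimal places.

(219.80, 274.20)

Standard errors of each mean: 77.7/√244 = 4.9742 and 195.7/√154 = 15.7700.
SE(x̄₁ − x̄₂) = √(4.9742² + 15.7700²) = 16.5359 for independent samples with unequal variances.
With z* = 1.645, the margin is 1.645 × 16.5359 = 27.2016.
x̄₁ − x̄₂ = 738 − 491 = 247.0000; the interval is 247.0000 ± 27.2016 = (219.80, 274.20).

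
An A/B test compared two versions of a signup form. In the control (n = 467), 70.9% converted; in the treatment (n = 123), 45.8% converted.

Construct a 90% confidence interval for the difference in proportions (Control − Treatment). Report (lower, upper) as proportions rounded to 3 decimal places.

(0.169, 0.333)

SE₁ = √(p̂₁(1−p̂₁)/n₁) = √(0.7090·0.2910/467) = 0.02102; SE₂ = √(0.4580·0.5420/123) = 0.04492.
Independent samples: SE of the difference = √(SE₁² + SE₂²) = √(0.0004418404 + 0.0020178064) = 0.04959.
z* for 90% confidence is 1.645, so the margin of error is 1.645 × 0.04959 = 0.08158.
Point estimate p̂₁ − p̂₂ = 0.7090 − 0.4580 = 0.2510.
0.2510 ± 0.08158 → (0.169, 0.333).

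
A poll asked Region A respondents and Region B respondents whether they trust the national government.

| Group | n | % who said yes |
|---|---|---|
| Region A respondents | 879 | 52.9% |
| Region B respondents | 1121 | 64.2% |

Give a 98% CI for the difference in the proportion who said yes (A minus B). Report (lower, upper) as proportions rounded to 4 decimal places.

SE₁ = √(p̂₁(1−p̂₁)/n₁) = √(0.5290·0.4710/879) = 0.01684; SE₂ = √(0.6420·0.3580/1121) = 0.01432.
Independent samples: SE of the difference = √(SE₁² + SE₂²) = √(0.0002835856 + 0.0002050624) = 0.02211.
z* for 98% confidence is 2.326, so the margin of error is 2.326 × 0.02211 = 0.05143.
Point estimate p̂₁ − p̂₂ = 0.5290 − 0.6420 = -0.1130.
-0.1130 ± 0.05143 → (-0.1644, -0.0616).

(-0.1644, -0.0616)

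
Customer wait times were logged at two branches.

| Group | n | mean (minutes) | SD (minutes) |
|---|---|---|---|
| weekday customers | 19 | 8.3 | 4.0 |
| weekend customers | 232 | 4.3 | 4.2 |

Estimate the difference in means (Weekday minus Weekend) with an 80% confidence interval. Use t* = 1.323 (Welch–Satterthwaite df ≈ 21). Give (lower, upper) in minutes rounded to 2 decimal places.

(2.73, 5.27)

SE₁ = s₁/√n₁ = 4.0/√19 = 0.9177; SE₂ = 4.2/√232 = 0.2757.
Independent samples, unequal variances: SE_diff = √(SE₁² + SE₂²) = √(0.84217329 + 0.07601049) = 0.9582.
t* = 1.323, so margin of error = 1.323 × 0.9582 = 1.2677.
Difference in means = 8.3 − 4.3 = 4.0000.
4.0000 ± 1.2677 → (2.73, 5.27).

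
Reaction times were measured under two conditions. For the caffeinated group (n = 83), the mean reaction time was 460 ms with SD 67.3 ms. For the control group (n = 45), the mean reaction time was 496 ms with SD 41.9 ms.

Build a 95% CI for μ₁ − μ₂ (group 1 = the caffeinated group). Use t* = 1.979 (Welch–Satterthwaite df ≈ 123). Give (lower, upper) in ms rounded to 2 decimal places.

SE₁ = s₁/√n₁ = 67.3/√83 = 7.3871; SE₂ = 41.9/√45 = 6.2461.
Independent samples, unequal variances: SE_diff = √(SE₁² + SE₂²) = √(54.56924641 + 39.01376521) = 9.6738.
t* = 1.979, so margin of error = 1.979 × 9.6738 = 19.1445.
Difference in means = 460 − 496 = -36.0000.
-36.0000 ± 19.1445 → (-55.14, -16.86).

(-55.14, -16.86)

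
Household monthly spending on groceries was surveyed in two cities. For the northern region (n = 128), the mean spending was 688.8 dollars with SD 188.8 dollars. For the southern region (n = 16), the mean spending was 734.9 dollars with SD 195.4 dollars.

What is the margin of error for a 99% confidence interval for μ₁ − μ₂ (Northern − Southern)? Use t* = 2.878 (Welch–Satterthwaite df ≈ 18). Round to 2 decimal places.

148.57

Standard errors of each mean: 188.8/√128 = 16.6877 and 195.4/√16 = 48.8500.
SE(x̄₁ − x̄₂) = √(16.6877² + 48.8500²) = 51.6217 for independent samples with unequal variances.
With t* = 2.878, the margin is 2.878 × 51.6217 = 148.5673.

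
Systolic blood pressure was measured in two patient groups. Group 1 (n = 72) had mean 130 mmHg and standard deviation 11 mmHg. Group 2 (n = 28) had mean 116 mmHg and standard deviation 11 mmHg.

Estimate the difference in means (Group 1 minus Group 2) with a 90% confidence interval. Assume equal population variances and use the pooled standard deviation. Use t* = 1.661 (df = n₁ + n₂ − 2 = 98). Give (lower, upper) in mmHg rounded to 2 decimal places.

Pooled variance s_p² = [71·11² + 27·11²] / (72+28−2) = 121.0000, so s_p = 11.0000.
SE_diff = s_p·√(1/n₁ + 1/n₂) = 11.0000·√(1/72 + 1/28) = 2.4499.
t* = 1.661; margin = 1.661 × 2.4499 = 4.0693.
Difference = 130 − 116 = 14.0000.
14.0000 ± 4.0693 → (9.93, 18.07).

(9.93, 18.07)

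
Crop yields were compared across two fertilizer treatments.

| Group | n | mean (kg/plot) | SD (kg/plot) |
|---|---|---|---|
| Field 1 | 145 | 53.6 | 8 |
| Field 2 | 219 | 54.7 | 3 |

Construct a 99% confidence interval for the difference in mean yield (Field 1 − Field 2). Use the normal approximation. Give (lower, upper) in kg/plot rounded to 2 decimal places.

(-2.89, 0.69)

SE₁ = s₁/√n₁ = 8/√145 = 0.6644; SE₂ = 3/√219 = 0.2027.
Independent samples, unequal variances: SE_diff = √(SE₁² + SE₂²) = √(0.44142736 + 0.04108729) = 0.6946.
z* = 2.576, so margin of error = 2.576 × 0.6946 = 1.7893.
Difference in means = 53.6 − 54.7 = -1.1000.
-1.1000 ± 1.7893 → (-2.89, 0.69).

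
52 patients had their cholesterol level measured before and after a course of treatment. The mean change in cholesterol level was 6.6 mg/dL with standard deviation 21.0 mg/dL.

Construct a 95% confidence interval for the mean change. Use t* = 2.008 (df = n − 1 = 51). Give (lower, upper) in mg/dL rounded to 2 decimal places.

(0.75, 12.45)

Paired design: SE = s_d/√n = 21.0/√52 = 2.9122.
t* = 2.008; margin of error = 2.008 × 2.9122 = 5.8477.
6.6 ± 5.8477 → (0.75, 12.45).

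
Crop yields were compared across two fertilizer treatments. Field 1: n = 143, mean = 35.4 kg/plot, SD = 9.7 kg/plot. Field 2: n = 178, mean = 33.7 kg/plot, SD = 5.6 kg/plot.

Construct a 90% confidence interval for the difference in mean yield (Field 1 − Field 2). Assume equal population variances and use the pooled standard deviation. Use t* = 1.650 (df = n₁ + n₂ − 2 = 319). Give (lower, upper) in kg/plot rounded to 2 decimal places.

(0.27, 3.13)

Pooled variance s_p² = [142·9.7² + 177·5.6²] / (143+178−2) = 59.2837, so s_p = 7.6996.
SE_diff = s_p·√(1/n₁ + 1/n₂) = 7.6996·√(1/143 + 1/178) = 0.8647.
t* = 1.650; margin = 1.650 × 0.8647 = 1.4268.
Difference = 35.4 − 33.7 = 1.7000.
1.7000 ± 1.4268 → (0.27, 3.13).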